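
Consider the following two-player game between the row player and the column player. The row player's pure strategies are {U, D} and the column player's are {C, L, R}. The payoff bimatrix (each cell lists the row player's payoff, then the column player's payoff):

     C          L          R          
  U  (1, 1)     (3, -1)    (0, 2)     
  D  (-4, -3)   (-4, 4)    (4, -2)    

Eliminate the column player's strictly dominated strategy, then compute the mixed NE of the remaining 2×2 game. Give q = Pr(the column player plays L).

The column player's strategy C is strictly dominated by R: 2 > 1 and -2 > -3. Eliminate C.
Set the row player's expected payoff from U equal to that from D:
  the row player's payoff to U: q·3 + (1−q)·0 = 3q
  the row player's payoff to D: q·(-4) + (1−q)·4 = -8q + 4
  3q = -8q + 4  ⇒  11q = 4  ⇒  q = 4/11.

q = 4/11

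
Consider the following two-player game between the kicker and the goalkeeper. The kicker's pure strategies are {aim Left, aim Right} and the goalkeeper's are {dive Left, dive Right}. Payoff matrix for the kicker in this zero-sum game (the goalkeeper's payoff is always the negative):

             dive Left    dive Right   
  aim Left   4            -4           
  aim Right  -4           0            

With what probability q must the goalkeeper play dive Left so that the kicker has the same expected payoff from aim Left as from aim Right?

q = 1/3

For the kicker to be willing to mix, the kicker must be indifferent between aim Left and aim Right, which pins down the goalkeeper's mix.
  the kicker's payoff from aim Left: q·4 + (1−q)·(-4) = 8q - 4
  the kicker's payoff from aim Right: q·(-4) + (1−q)·0 = -4q
  8q - 4 = -4q  ⇒  12q = 4  ⇒  q = 1/3.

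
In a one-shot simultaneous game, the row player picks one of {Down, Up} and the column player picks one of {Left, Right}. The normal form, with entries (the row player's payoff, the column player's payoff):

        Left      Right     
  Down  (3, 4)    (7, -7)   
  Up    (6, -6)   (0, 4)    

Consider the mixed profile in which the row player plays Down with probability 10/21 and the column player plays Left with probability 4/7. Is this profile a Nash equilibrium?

Given the column player's mix q = 4/7, the row player's payoff from Down is 33/7 but from Up is 24/7. The row player strictly prefers Down, so the row player would not mix.
So the proposed profile is not a Nash equilibrium.

No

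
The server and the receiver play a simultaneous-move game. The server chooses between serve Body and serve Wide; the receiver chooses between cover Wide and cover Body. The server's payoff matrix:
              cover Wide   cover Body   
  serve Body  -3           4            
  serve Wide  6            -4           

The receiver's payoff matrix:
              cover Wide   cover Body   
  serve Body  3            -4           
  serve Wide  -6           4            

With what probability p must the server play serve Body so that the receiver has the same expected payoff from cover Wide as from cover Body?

The receiver's indifference between cover Wide and cover Body determines the server's mixing probability p:
  the receiver's payoff to cover Wide: p·3 + (1−p)·(-6) = 9p - 6
  the receiver's payoff to cover Body: p·(-4) + (1−p)·4 = -8p + 4
  9p - 6 = -8p + 4  ⇒  17p = 10  ⇒  p = 10/17.

p = 10/17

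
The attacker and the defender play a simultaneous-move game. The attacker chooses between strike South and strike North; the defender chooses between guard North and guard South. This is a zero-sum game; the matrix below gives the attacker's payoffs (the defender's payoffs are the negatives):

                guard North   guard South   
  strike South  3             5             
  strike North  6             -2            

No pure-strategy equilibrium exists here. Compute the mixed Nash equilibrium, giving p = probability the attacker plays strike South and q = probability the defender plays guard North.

p = 4/5, q = 7/10

In a mixed equilibrium the defender is indifferent between guard North and guard South; this condition fixes p.
  the defender's expected payoff from guard North: p·(-3) + (1−p)·(-6) = 3p - 6
  the defender's expected payoff from guard South: p·(-5) + (1−p)·2 = -7p + 2
  3p - 6 = -7p + 2  ⇒  10p = 8  ⇒  p = 4/5.
For the attacker to be willing to mix, the attacker must be indifferent between strike South and strike North, which pins down the defender's mix.
  the attacker's expected payoff from strike South: q·3 + (1−q)·5 = -2q + 5
  the attacker's expected payoff from strike North: q·6 + (1−q)·(-2) = 8q - 2
  -2q + 5 = 8q - 2  ⇒  -10q = -7  ⇒  q = 7/10.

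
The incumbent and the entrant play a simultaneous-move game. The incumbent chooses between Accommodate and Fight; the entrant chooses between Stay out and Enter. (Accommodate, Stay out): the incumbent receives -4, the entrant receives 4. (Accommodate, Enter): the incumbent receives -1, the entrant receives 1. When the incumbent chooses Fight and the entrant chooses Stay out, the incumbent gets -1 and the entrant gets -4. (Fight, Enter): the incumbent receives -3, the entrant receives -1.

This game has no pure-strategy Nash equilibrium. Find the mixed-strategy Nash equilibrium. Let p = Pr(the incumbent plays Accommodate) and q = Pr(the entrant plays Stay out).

p = 1/2, q = 2/5

The entrant's indifference between Stay out and Enter determines the incumbent's mixing probability p:
  the entrant's payoff from Stay out: p·4 + (1−p)·(-4) = 8p - 4
  the entrant's payoff from Enter: p·1 + (1−p)·(-1) = 2p - 1
  8p - 4 = 2p - 1  ⇒  6p = 3  ⇒  p = 1/2.
In a mixed equilibrium the incumbent is indifferent between Accommodate and Fight; this condition fixes q.
  the incumbent's payoff from Accommodate: q·(-4) + (1−q)·(-1) = -3q - 1
  the incumbent's payoff from Fight: q·(-1) + (1−q)·(-3) = 2q - 3
  -3q - 1 = 2q - 3  ⇒  -5q = -2  ⇒  q = 2/5.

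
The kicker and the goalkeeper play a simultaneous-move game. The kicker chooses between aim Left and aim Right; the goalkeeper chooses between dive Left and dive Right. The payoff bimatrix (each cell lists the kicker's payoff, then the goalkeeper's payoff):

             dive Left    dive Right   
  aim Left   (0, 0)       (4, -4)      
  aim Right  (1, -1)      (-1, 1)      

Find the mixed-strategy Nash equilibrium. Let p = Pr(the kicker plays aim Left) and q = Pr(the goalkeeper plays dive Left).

p = 1/3, q = 5/6

The goalkeeper's indifference between dive Left and dive Right determines the kicker's mixing probability p:
  the goalkeeper's payoff to dive Left: p·0 + (1−p)·(-1) = p - 1
  the goalkeeper's payoff to dive Right: p·(-4) + (1−p)·1 = -5p + 1
  p - 1 = -5p + 1  ⇒  6p = 2  ⇒  p = 1/3.
Set the kicker's expected payoff from aim Left equal to that from aim Right:
  the kicker's expected payoff from aim Left: q·0 + (1−q)·4 = -4q + 4
  the kicker's expected payoff from aim Right: q·1 + (1−q)·(-1) = 2q - 1
  -4q + 4 = 2q - 1  ⇒  -6q = -5  ⇒  q = 5/6.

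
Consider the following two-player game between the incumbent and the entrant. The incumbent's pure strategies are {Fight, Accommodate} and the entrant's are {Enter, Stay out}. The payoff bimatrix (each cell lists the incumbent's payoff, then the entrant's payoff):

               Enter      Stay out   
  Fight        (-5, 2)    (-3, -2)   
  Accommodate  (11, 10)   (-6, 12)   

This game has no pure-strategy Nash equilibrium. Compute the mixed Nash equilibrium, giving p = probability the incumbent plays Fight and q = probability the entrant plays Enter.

p = 1/3, q = 3/19

The incumbent's mix must leave the entrant indifferent between Enter and Stay out.
  the entrant's payoff to Enter: p·2 + (1−p)·10 = -8p + 10
  the entrant's payoff to Stay out: p·(-2) + (1−p)·12 = -14p + 12
  -8p + 10 = -14p + 12  ⇒  6p = 2  ⇒  p = 1/3.
Set the incumbent's expected payoff from Fight equal to that from Accommodate:
  the incumbent's expected payoff from Fight: q·(-5) + (1−q)·(-3) = -2q - 3
  the incumbent's expected payoff from Accommodate: q·11 + (1−q)·(-6) = 17q - 6
  -2q - 3 = 17q - 6  ⇒  -19q = -3  ⇒  q = 3/19.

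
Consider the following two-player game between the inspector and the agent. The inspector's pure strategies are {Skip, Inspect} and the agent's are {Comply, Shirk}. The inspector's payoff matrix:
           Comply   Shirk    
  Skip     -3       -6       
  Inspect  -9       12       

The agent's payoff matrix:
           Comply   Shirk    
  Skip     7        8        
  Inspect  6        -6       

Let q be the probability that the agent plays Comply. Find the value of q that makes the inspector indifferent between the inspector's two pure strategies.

q = 3/4

The agent's mix must leave the inspector indifferent between Skip and Inspect.
  the inspector's expected payoff from Skip: q·(-3) + (1−q)·(-6) = 3q - 6
  the inspector's expected payoff from Inspect: q·(-9) + (1−q)·12 = -21q + 12
  3q - 6 = -21q + 12  ⇒  24q = 18  ⇒  q = 3/4.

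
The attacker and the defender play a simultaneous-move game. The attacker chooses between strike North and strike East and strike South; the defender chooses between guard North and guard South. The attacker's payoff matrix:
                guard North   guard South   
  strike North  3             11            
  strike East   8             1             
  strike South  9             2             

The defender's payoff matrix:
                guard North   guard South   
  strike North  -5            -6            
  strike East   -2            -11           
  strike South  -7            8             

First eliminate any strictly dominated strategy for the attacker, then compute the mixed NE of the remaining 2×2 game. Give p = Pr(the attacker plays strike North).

The attacker's strategy strike East is strictly dominated by strike South: 9 > 8 and 2 > 1. Eliminate strike East.
For the defender to be willing to mix, the defender must be indifferent between guard North and guard South, which pins down the attacker's mix.
  the defender's payoff to guard North: p·(-5) + (1−p)·(-7) = 2p - 7
  the defender's payoff to guard South: p·(-6) + (1−p)·8 = -14p + 8
  2p - 7 = -14p + 8  ⇒  16p = 15  ⇒  p = 15/16.

p = 15/16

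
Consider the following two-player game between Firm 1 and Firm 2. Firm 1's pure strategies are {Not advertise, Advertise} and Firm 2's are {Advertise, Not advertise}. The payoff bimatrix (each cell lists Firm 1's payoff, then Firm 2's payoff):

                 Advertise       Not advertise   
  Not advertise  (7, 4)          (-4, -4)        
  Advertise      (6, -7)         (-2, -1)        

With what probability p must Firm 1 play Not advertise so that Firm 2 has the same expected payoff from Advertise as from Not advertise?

p = 3/7

In a mixed equilibrium Firm 2 is indifferent between Advertise and Not advertise; this condition fixes p.
  Firm 2's payoff from Advertise: p·4 + (1−p)·(-7) = 11p - 7
  Firm 2's payoff from Not advertise: p·(-4) + (1−p)·(-1) = -3p - 1
  11p - 7 = -3p - 1  ⇒  14p = 6  ⇒  p = 3/7.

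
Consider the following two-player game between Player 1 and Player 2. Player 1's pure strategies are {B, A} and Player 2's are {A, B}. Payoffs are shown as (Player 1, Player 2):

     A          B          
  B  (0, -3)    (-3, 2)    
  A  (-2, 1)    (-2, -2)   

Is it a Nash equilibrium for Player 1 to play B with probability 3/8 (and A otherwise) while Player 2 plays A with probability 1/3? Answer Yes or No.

Check Player 2's indifference given Player 1's mix p = 3/8:
  payoff from A = -1/2; payoff from B = -1/2 — equal.
Check Player 1's indifference given Player 2's mix q = 1/3:
  payoff from B = -2; payoff from A = -2 — equal.
Both players are indifferent, so neither can profitably deviate.

Yes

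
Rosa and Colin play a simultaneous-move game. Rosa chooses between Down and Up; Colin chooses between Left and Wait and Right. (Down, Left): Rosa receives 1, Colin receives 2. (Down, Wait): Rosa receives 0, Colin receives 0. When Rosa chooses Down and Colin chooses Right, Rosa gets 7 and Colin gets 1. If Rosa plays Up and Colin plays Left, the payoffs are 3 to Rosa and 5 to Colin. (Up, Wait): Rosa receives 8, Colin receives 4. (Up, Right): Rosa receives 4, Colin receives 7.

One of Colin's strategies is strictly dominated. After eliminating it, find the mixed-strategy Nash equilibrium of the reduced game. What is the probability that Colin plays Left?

q = 3/5

Colin's strategy Wait is strictly dominated by Right: 1 > 0 and 7 > 4. Eliminate Wait.
Colin's mix must leave Rosa indifferent between Down and Up.
  Rosa's payoff from Down: q·1 + (1−q)·7 = -6q + 7
  Rosa's payoff from Up: q·3 + (1−q)·4 = -q + 4
  -6q + 7 = -q + 4  ⇒  -5q = -3  ⇒  q = 3/5.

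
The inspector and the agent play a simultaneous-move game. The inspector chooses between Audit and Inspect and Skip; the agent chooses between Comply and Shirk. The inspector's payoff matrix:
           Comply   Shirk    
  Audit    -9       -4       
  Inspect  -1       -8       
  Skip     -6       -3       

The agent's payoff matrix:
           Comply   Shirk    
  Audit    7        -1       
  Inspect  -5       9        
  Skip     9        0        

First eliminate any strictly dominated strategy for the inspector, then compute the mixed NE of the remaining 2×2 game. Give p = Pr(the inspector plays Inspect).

The inspector's strategy Audit is strictly dominated by Skip: -6 > -9 and -3 > -4. Eliminate Audit.
The inspector's mix must leave the agent indifferent between Comply and Shirk.
  the agent's payoff to Comply: p·(-5) + (1−p)·9 = -14p + 9
  the agent's payoff to Shirk: p·9 + (1−p)·0 = 9p
  -14p + 9 = 9p  ⇒  -23p = -9  ⇒  p = 9/23.

p = 9/23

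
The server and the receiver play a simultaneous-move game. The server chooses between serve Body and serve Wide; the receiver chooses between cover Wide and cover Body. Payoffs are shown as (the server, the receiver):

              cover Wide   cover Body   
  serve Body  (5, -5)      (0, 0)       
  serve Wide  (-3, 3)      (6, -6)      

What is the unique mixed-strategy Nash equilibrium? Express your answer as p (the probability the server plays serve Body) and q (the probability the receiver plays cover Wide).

The receiver's indifference between cover Wide and cover Body determines the server's mixing probability p:
  the receiver's expected payoff from cover Wide: p·(-5) + (1−p)·3 = -8p + 3
  the receiver's expected payoff from cover Body: p·0 + (1−p)·(-6) = 6p - 6
  -8p + 3 = 6p - 6  ⇒  -14p = -9  ⇒  p = 9/14.
In a mixed equilibrium the server is indifferent between serve Body and serve Wide; this condition fixes q.
  the server's payoff to serve Body: q·5 + (1−q)·0 = 5q
  the server's payoff to serve Wide: q·(-3) + (1−q)·6 = -9q + 6
  5q = -9q + 6  ⇒  14q = 6  ⇒  q = 3/7.

p = 9/14, q = 3/7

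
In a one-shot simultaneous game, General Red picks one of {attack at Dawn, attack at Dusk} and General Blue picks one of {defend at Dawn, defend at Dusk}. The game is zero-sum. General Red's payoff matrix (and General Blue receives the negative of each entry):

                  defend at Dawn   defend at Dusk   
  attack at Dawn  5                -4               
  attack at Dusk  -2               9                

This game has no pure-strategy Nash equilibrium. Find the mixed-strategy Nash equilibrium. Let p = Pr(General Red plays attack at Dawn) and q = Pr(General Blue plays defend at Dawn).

General Red's mix must leave General Blue indifferent between defend at Dawn and defend at Dusk.
  General Blue's expected payoff from defend at Dawn: p·(-5) + (1−p)·2 = -7p + 2
  General Blue's expected payoff from defend at Dusk: p·4 + (1−p)·(-9) = 13p - 9
  -7p + 2 = 13p - 9  ⇒  -20p = -11  ⇒  p = 11/20.
In a mixed equilibrium General Red is indifferent between attack at Dawn and attack at Dusk; this condition fixes q.
  General Red's payoff from attack at Dawn: q·5 + (1−q)·(-4) = 9q - 4
  General Red's payoff from attack at Dusk: q·(-2) + (1−q)·9 = -11q + 9
  9q - 4 = -11q + 9  ⇒  20q = 13  ⇒  q = 13/20.

p = 11/20, q = 13/20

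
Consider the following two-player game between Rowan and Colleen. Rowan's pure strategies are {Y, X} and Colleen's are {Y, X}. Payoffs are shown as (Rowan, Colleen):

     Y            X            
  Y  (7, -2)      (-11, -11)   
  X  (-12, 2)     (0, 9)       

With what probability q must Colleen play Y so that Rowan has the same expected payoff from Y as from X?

q = 11/30

Set Rowan's expected payoff from Y equal to that from X:
  Rowan's expected payoff from Y: q·7 + (1−q)·(-11) = 18q - 11
  Rowan's expected payoff from X: q·(-12) + (1−q)·0 = -12q
  18q - 11 = -12q  ⇒  30q = 11  ⇒  q = 11/30.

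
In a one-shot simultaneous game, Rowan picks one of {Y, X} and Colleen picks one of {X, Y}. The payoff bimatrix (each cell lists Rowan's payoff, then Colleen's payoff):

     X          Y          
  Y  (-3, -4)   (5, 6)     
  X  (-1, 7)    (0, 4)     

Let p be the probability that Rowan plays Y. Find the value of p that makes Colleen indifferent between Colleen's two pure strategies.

Rowan's mix must leave Colleen indifferent between X and Y.
  Colleen's payoff to X: p·(-4) + (1−p)·7 = -11p + 7
  Colleen's payoff to Y: p·6 + (1−p)·4 = 2p + 4
  -11p + 7 = 2p + 4  ⇒  -13p = -3  ⇒  p = 3/13.

p = 3/13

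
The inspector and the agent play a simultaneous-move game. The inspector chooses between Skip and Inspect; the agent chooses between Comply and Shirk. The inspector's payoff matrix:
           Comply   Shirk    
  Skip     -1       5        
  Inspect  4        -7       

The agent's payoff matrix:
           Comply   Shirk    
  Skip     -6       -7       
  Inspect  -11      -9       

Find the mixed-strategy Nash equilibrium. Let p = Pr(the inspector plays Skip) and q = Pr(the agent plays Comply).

p = 2/3, q = 12/17

In a mixed equilibrium the agent is indifferent between Comply and Shirk; this condition fixes p.
  the agent's expected payoff from Comply: p·(-6) + (1−p)·(-11) = 5p - 11
  the agent's expected payoff from Shirk: p·(-7) + (1−p)·(-9) = 2p - 9
  5p - 11 = 2p - 9  ⇒  3p = 2  ⇒  p = 2/3.
For the inspector to be willing to mix, the inspector must be indifferent between Skip and Inspect, which pins down the agent's mix.
  the inspector's payoff from Skip: q·(-1) + (1−q)·5 = -6q + 5
  the inspector's payoff from Inspect: q·4 + (1−q)·(-7) = 11q - 7
  -6q + 5 = 11q - 7  ⇒  -17q = -12  ⇒  q = 12/17.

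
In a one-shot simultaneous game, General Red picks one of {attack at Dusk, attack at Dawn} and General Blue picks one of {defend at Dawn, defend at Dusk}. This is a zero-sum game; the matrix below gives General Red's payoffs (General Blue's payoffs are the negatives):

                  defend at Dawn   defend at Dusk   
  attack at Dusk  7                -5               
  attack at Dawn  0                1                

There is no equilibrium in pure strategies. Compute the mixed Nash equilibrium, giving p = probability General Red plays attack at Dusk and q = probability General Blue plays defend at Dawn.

Set General Blue's expected payoff from defend at Dawn equal to that from defend at Dusk:
  General Blue's payoff from defend at Dawn: p·(-7) + (1−p)·0 = -7p
  General Blue's payoff from defend at Dusk: p·5 + (1−p)·(-1) = 6p - 1
  -7p = 6p - 1  ⇒  -13p = -1  ⇒  p = 1/13.
General Red's indifference between attack at Dusk and attack at Dawn determines General Blue's mixing probability q:
  General Red's expected payoff from attack at Dusk: q·7 + (1−q)·(-5) = 12q - 5
  General Red's expected payoff from attack at Dawn: q·0 + (1−q)·1 = -q + 1
  12q - 5 = -q + 1  ⇒  13q = 6  ⇒  q = 6/13.

p = 1/13, q = 6/13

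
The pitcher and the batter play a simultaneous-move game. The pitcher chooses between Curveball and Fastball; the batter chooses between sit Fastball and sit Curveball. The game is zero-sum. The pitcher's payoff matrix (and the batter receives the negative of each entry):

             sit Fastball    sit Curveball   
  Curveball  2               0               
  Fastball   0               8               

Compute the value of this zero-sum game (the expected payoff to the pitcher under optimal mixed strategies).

v = 8/5

In a mixed equilibrium the pitcher is indifferent between Curveball and Fastball; this condition fixes q.
  the pitcher's expected payoff from Curveball: q·2 + (1−q)·0 = 2q
  the pitcher's expected payoff from Fastball: q·0 + (1−q)·8 = -8q + 8
  2q = -8q + 8  ⇒  10q = 8  ⇒  q = 4/5.
The value is the pitcher's expected payoff against this mix (using Curveball): (4/5)·2 + (1/5)·0 = 8/5.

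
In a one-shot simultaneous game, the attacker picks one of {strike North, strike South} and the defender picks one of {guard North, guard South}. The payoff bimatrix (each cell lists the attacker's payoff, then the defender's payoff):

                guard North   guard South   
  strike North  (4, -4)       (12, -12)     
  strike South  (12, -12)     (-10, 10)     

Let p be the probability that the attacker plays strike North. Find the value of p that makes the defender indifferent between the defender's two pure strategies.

p = 11/15

The attacker's mix must leave the defender indifferent between guard North and guard South.
  the defender's payoff to guard North: p·(-4) + (1−p)·(-12) = 8p - 12
  the defender's payoff to guard South: p·(-12) + (1−p)·10 = -22p + 10
  8p - 12 = -22p + 10  ⇒  30p = 22  ⇒  p = 11/15.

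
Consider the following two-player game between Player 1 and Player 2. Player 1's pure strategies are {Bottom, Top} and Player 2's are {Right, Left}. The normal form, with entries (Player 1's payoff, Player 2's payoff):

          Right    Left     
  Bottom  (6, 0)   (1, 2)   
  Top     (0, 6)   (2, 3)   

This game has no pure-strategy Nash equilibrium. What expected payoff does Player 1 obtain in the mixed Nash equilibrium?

In a mixed equilibrium Player 1 is indifferent between Bottom and Top; this condition fixes q.
  Player 1's payoff from Bottom: q·6 + (1−q)·1 = 5q + 1
  Player 1's payoff from Top: q·0 + (1−q)·2 = -2q + 2
  5q + 1 = -2q + 2  ⇒  7q = 1  ⇒  q = 1/7.
At equilibrium Player 1 is indifferent across rows, so Player 1's payoff equals the payoff from Bottom: (1/7)·6 + (6/7)·1 = 12/7.

12/7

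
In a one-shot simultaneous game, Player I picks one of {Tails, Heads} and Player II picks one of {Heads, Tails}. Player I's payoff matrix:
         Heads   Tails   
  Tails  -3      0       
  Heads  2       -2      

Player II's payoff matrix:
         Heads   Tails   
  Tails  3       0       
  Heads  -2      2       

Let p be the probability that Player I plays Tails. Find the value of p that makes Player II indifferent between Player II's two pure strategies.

Set Player II's expected payoff from Heads equal to that from Tails:
  Player II's expected payoff from Heads: p·3 + (1−p)·(-2) = 5p - 2
  Player II's expected payoff from Tails: p·0 + (1−p)·2 = -2p + 2
  5p - 2 = -2p + 2  ⇒  7p = 4  ⇒  p = 4/7.

p = 4/7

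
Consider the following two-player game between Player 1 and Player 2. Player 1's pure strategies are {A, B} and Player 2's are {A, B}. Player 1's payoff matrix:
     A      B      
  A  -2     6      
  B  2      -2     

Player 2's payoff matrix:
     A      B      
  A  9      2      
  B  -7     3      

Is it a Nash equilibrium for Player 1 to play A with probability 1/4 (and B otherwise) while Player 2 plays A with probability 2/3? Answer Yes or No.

Given Player 1's mix p = 1/4, Player 2's payoff from A is -3 but from B is 11/4. Player 2 strictly prefers B, so Player 2 would not mix.
So the proposed profile is not a Nash equilibrium.

No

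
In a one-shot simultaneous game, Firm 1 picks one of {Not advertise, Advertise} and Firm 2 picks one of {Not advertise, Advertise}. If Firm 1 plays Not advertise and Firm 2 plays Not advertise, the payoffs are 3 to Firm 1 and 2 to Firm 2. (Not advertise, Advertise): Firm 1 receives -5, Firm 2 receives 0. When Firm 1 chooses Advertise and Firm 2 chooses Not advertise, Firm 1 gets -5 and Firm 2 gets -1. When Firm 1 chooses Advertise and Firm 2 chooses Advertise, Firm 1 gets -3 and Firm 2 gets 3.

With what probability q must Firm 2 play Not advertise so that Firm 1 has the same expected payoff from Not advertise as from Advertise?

Firm 1's indifference between Not advertise and Advertise determines Firm 2's mixing probability q:
  Firm 1's payoff from Not advertise: q·3 + (1−q)·(-5) = 8q - 5
  Firm 1's payoff from Advertise: q·(-5) + (1−q)·(-3) = -2q - 3
  8q - 5 = -2q - 3  ⇒  10q = 2  ⇒  q = 1/5.

q = 1/5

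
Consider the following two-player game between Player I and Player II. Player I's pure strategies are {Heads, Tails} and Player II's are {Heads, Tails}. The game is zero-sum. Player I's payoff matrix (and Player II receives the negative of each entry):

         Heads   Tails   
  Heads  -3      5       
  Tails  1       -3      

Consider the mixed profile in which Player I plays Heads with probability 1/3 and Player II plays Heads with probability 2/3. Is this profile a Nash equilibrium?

Yes

Check Player II's indifference given Player I's mix p = 1/3:
  payoff from Heads = 1/3; payoff from Tails = 1/3 — equal.
Check Player I's indifference given Player II's mix q = 2/3:
  payoff from Heads = -1/3; payoff from Tails = -1/3 — equal.
Both players are indifferent, so neither can profitably deviate.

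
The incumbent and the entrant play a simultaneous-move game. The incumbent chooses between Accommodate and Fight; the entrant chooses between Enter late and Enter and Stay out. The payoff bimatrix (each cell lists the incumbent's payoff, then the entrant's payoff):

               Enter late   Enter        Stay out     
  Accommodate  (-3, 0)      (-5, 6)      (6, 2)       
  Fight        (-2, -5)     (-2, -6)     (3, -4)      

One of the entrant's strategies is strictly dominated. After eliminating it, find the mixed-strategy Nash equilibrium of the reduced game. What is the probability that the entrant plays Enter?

q = 1/2

The entrant's strategy Enter late is strictly dominated by Stay out: 2 > 0 and -4 > -5. Eliminate Enter late.
The entrant's mix must leave the incumbent indifferent between Accommodate and Fight.
  the incumbent's payoff to Accommodate: q·(-5) + (1−q)·6 = -11q + 6
  the incumbent's payoff to Fight: q·(-2) + (1−q)·3 = -5q + 3
  -11q + 6 = -5q + 3  ⇒  -6q = -3  ⇒  q = 1/2.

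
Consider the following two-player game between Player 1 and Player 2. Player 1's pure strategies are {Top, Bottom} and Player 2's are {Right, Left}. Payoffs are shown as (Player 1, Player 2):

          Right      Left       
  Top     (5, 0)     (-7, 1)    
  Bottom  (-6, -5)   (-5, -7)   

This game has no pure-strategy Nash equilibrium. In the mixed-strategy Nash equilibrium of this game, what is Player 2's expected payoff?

Player 2's indifference between Right and Left determines Player 1's mixing probability p:
  Player 2's expected payoff from Right: p·0 + (1−p)·(-5) = 5p - 5
  Player 2's expected payoff from Left: p·1 + (1−p)·(-7) = 8p - 7
  5p - 5 = 8p - 7  ⇒  -3p = -2  ⇒  p = 2/3.
At equilibrium Player 2 is indifferent across columns, so Player 2's payoff equals the payoff from Right: (2/3)·0 + (1/3)·(-5) = -5/3.

-5/3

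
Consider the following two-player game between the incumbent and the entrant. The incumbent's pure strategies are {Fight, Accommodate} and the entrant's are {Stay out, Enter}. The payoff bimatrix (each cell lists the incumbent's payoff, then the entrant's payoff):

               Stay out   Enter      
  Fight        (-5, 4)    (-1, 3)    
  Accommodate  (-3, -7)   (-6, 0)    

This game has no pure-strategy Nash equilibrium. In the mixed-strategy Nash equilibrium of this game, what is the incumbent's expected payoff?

The incumbent's indifference between Fight and Accommodate determines the entrant's mixing probability q:
  the incumbent's payoff from Fight: q·(-5) + (1−q)·(-1) = -4q - 1
  the incumbent's payoff from Accommodate: q·(-3) + (1−q)·(-6) = 3q - 6
  -4q - 1 = 3q - 6  ⇒  -7q = -5  ⇒  q = 5/7.
At equilibrium the incumbent is indifferent across rows, so the incumbent's payoff equals the payoff from Fight: (5/7)·(-5) + (2/7)·(-1) = -27/7.

-27/7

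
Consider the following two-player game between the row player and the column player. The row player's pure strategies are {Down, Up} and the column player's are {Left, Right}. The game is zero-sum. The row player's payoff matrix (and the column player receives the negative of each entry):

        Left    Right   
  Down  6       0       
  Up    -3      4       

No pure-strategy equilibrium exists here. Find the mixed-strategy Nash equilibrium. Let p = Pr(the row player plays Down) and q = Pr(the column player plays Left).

p = 7/13, q = 4/13

The column player's indifference between Left and Right determines the row player's mixing probability p:
  the column player's payoff to Left: p·(-6) + (1−p)·3 = -9p + 3
  the column player's payoff to Right: p·0 + (1−p)·(-4) = 4p - 4
  -9p + 3 = 4p - 4  ⇒  -13p = -7  ⇒  p = 7/13.
For the row player to be willing to mix, the row player must be indifferent between Down and Up, which pins down the column player's mix.
  the row player's expected payoff from Down: q·6 + (1−q)·0 = 6q
  the row player's expected payoff from Up: q·(-3) + (1−q)·4 = -7q + 4
  6q = -7q + 4  ⇒  13q = 4  ⇒  q = 4/13.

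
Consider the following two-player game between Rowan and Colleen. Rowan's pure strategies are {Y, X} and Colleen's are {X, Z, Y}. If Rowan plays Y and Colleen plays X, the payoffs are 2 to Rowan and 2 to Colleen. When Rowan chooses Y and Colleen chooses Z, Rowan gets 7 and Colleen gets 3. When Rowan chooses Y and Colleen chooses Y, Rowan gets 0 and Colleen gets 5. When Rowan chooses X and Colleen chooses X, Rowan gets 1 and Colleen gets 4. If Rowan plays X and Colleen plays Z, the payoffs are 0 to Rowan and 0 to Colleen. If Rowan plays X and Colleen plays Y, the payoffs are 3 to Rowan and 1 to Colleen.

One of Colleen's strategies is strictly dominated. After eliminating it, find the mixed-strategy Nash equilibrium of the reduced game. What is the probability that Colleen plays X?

Colleen's strategy Z is strictly dominated by Y: 5 > 3 and 1 > 0. Eliminate Z.
Rowan's indifference between Y and X determines Colleen's mixing probability q:
  Rowan's expected payoff from Y: q·2 + (1−q)·0 = 2q
  Rowan's expected payoff from X: q·1 + (1−q)·3 = -2q + 3
  2q = -2q + 3  ⇒  4q = 3  ⇒  q = 3/4.

q = 3/4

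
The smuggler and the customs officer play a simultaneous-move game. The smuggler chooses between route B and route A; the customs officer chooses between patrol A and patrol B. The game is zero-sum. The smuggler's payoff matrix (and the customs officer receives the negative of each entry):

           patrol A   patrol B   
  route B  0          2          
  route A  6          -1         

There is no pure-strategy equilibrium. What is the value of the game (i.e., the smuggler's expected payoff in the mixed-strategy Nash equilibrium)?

v = 4/3

In a mixed equilibrium the smuggler is indifferent between route B and route A; this condition fixes q.
  the smuggler's payoff from route B: q·0 + (1−q)·2 = -2q + 2
  the smuggler's payoff from route A: q·6 + (1−q)·(-1) = 7q - 1
  -2q + 2 = 7q - 1  ⇒  -9q = -3  ⇒  q = 1/3.
The value is the smuggler's expected payoff against this mix (using route B): (1/3)·0 + (2/3)·2 = 4/3.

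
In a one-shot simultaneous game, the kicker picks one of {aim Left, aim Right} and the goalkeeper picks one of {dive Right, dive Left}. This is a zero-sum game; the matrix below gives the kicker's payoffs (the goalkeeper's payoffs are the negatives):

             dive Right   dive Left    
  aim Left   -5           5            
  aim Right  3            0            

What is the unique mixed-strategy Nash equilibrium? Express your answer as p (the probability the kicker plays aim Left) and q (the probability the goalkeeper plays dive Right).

Set the goalkeeper's expected payoff from dive Right equal to that from dive Left:
  the goalkeeper's expected payoff from dive Right: p·5 + (1−p)·(-3) = 8p - 3
  the goalkeeper's expected payoff from dive Left: p·(-5) + (1−p)·0 = -5p
  8p - 3 = -5p  ⇒  13p = 3  ⇒  p = 3/13.
The goalkeeper's mix must leave the kicker indifferent between aim Left and aim Right.
  the kicker's payoff from aim Left: q·(-5) + (1−q)·5 = -10q + 5
  the kicker's payoff from aim Right: q·3 + (1−q)·0 = 3q
  -10q + 5 = 3q  ⇒  -13q = -5  ⇒  q = 5/13.

p = 3/13, q = 5/13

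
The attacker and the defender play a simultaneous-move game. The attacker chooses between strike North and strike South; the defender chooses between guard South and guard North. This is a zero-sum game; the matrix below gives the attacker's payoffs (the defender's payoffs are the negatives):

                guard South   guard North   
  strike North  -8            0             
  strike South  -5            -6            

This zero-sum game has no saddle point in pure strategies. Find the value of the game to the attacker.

v = -16/3

Set the attacker's expected payoff from strike North equal to that from strike South:
  the attacker's payoff from strike North: q·(-8) + (1−q)·0 = -8q
  the attacker's payoff from strike South: q·(-5) + (1−q)·(-6) = q - 6
  -8q = q - 6  ⇒  -9q = -6  ⇒  q = 2/3.
The value is the attacker's expected payoff against this mix (using strike North): (2/3)·(-8) + (1/3)·0 = -16/3.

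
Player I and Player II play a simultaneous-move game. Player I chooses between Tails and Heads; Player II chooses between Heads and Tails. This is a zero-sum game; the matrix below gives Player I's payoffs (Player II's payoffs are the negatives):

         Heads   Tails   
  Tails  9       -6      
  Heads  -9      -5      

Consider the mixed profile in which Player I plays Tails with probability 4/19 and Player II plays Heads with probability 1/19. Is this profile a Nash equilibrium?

Yes

Check Player II's indifference given Player I's mix p = 4/19:
  payoff from Heads = 99/19; payoff from Tails = 99/19 — equal.
Check Player I's indifference given Player II's mix q = 1/19:
  payoff from Tails = -99/19; payoff from Heads = -99/19 — equal.
Both players are indifferent, so neither can profitably deviate.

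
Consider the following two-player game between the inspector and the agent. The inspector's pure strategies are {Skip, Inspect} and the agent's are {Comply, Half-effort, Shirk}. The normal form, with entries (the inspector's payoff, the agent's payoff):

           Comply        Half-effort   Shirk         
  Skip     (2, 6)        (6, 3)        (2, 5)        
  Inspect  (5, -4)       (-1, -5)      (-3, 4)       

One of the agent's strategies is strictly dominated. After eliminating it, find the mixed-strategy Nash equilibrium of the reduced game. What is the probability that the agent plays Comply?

q = 5/8

The agent's strategy Half-effort is strictly dominated by Comply: 6 > 3 and -4 > -5. Eliminate Half-effort.
For the inspector to be willing to mix, the inspector must be indifferent between Skip and Inspect, which pins down the agent's mix.
  the inspector's payoff to Skip: q·2 + (1−q)·2 = 2
  the inspector's payoff to Inspect: q·5 + (1−q)·(-3) = 8q - 3
  2 = 8q - 3  ⇒  -8q = -5  ⇒  q = 5/8.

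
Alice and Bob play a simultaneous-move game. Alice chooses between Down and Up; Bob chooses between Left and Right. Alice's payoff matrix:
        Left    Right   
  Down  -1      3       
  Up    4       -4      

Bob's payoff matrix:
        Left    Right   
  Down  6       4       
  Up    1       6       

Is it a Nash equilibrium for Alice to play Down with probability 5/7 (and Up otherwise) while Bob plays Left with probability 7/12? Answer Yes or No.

Check Bob's indifference given Alice's mix p = 5/7:
  payoff from Left = 32/7; payoff from Right = 32/7 — equal.
Check Alice's indifference given Bob's mix q = 7/12:
  payoff from Down = 2/3; payoff from Up = 2/3 — equal.
Both players are indifferent, so neither can profitably deviate.

Yes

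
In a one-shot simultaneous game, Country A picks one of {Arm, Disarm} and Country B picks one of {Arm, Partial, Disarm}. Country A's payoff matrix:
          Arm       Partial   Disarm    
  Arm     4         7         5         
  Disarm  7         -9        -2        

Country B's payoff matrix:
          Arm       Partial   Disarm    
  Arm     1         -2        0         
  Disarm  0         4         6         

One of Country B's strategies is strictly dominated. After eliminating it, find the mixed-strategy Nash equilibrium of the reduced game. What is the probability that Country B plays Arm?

Country B's strategy Partial is strictly dominated by Disarm: 0 > -2 and 6 > 4. Eliminate Partial.
In a mixed equilibrium Country A is indifferent between Arm and Disarm; this condition fixes q.
  Country A's payoff from Arm: q·4 + (1−q)·5 = -q + 5
  Country A's payoff from Disarm: q·7 + (1−q)·(-2) = 9q - 2
  -q + 5 = 9q - 2  ⇒  -10q = -7  ⇒  q = 7/10.

q = 7/10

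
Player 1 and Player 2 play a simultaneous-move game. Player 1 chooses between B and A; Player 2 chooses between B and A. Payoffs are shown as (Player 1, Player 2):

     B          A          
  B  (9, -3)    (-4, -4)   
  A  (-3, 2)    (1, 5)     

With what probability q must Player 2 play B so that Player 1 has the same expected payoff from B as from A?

q = 5/17

For Player 1 to be willing to mix, Player 1 must be indifferent between B and A, which pins down Player 2's mix.
  Player 1's payoff to B: q·9 + (1−q)·(-4) = 13q - 4
  Player 1's payoff to A: q·(-3) + (1−q)·1 = -4q + 1
  13q - 4 = -4q + 1  ⇒  17q = 5  ⇒  q = 5/17.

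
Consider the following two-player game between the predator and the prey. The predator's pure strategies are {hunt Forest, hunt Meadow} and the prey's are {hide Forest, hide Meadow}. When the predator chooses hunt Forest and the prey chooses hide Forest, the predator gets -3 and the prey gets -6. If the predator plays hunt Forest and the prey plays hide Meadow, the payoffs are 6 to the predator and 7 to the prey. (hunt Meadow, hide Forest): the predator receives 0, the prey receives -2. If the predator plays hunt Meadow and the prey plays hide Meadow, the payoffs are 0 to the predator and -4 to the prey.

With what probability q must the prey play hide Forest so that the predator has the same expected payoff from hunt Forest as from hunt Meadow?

q = 2/3

For the predator to be willing to mix, the predator must be indifferent between hunt Forest and hunt Meadow, which pins down the prey's mix.
  the predator's expected payoff from hunt Forest: q·(-3) + (1−q)·6 = -9q + 6
  the predator's expected payoff from hunt Meadow: q·0 + (1−q)·0 = 0
  -9q + 6 = 0  ⇒  -9q = -6  ⇒  q = 2/3.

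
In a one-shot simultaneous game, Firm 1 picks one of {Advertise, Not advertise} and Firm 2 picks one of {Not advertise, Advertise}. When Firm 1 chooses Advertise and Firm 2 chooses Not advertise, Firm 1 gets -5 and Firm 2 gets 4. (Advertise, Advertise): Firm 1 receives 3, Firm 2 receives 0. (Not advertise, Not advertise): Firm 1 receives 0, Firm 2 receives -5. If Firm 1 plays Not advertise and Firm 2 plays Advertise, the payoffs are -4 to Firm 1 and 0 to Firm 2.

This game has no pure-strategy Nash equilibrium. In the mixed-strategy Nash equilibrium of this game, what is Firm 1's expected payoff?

-5/3

Set Firm 1's expected payoff from Advertise equal to that from Not advertise:
  Firm 1's expected payoff from Advertise: q·(-5) + (1−q)·3 = -8q + 3
  Firm 1's expected payoff from Not advertise: q·0 + (1−q)·(-4) = 4q - 4
  -8q + 3 = 4q - 4  ⇒  -12q = -7  ⇒  q = 7/12.
At equilibrium Firm 1 is indifferent across rows, so Firm 1's payoff equals the payoff from Advertise: (7/12)·(-5) + (5/12)·3 = -5/3.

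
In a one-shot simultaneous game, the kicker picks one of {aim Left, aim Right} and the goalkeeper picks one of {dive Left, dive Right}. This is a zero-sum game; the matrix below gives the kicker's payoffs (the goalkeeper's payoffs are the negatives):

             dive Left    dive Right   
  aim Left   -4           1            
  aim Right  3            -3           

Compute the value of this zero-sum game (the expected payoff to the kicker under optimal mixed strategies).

In a mixed equilibrium the kicker is indifferent between aim Left and aim Right; this condition fixes q.
  the kicker's payoff from aim Left: q·(-4) + (1−q)·1 = -5q + 1
  the kicker's payoff from aim Right: q·3 + (1−q)·(-3) = 6q - 3
  -5q + 1 = 6q - 3  ⇒  -11q = -4  ⇒  q = 4/11.
The value is the kicker's expected payoff against this mix (using aim Left): (4/11)·(-4) + (7/11)·1 = -9/11.

v = -9/11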